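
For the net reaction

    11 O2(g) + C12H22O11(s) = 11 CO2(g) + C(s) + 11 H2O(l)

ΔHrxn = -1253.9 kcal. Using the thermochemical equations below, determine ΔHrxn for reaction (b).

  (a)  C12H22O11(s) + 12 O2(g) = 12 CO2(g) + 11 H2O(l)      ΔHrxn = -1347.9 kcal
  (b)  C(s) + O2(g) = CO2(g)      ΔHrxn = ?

ΔHrxn = -94.0 kcal

(a) as written (C12H22O11(s) already on the reactant side): -1347.9 kcal
(b) reversed (C(s) must end up as a product): contributes −x
-1253.9 = (-1347.9) − x
x = (-1253.9 − (-1347.9)) / (-1) = -94.0 kcal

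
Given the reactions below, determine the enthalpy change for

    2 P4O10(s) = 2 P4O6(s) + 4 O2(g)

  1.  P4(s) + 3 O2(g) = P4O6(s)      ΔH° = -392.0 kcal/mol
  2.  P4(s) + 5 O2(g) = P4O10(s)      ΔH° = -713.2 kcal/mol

eq. 1 × 2 (×2 to match 2 P4O6(s) in the target): (2)·(-392.0) = -784.0 kcal/mol
eq. 2 reversed and × 2 (reverse to put P4O10(s) on the reactant side; ×2 to match 2 P4O10(s) in the target): (-2)·(-713.2) = +1426.4 kcal/mol
Summing the manipulated equations, ΔH° = (-784.0) + (+1426.4) = 642.4 kcal/mol

ΔH° = 642.4 kcal/mol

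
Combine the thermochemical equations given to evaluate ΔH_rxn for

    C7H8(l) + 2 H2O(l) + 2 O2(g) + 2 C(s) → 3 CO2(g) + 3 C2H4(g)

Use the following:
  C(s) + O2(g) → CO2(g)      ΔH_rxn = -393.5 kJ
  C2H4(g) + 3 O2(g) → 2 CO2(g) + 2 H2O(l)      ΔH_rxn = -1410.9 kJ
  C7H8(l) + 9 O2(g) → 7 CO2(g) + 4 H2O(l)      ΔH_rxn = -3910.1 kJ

equation 1 × 2: (2)·(-393.5) = -787.0 kJ
equation 2 reversed and × 3: (-3)·(-1410.9) = +4232.7 kJ
equation 3 as written: -3910.1 kJ
ΔH_rxn = (2)·(-393.5) + (-3)·(-1410.9) + (1)·(-3910.1) = -464.4 kJ

ΔH_rxn = -464.4 kJ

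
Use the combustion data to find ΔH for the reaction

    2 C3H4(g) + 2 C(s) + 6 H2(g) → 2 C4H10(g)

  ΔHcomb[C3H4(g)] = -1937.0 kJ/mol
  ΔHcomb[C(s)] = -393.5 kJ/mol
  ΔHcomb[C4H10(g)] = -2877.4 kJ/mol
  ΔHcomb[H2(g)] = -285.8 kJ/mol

Using ΔH = Σ nΔHc°(reactants) − Σ nΔHc°(products):
= [2·(-1937.0) + 2·(-393.5) + 6·(-285.8)] − [2·(-2877.4)]
= -621.0 kJ/mol

ΔH = -621.0 kJ/mol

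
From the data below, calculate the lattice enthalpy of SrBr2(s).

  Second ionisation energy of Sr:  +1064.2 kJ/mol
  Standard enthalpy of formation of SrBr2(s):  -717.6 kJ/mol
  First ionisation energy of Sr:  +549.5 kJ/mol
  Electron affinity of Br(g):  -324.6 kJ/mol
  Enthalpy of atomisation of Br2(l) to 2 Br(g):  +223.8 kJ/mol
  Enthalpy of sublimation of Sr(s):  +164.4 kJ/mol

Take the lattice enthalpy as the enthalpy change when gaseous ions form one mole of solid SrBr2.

ΔHf° = 1·ΔHsub + 1·(ΣIE) + 1·D(Br2) + 2·EA + U
-717.6 = 1·(+164.4) + 1·(+1613.7) + 1·(+223.8) + 2·(-324.6) + U
U = -717.6 − (+1352.7) = -2070.3 kJ/mol

U = -2070.3 kJ/mol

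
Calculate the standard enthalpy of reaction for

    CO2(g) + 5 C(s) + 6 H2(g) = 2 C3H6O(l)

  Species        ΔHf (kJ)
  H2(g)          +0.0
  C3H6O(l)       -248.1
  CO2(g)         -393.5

ΔH° = -102.7 kJ

Products: 2·(-248.1) = -496.2
Reactants: 1·(-393.5) + 5·(+0.0) + 6·(+0.0) = -393.5
ΔH° = (-496.2) − (-393.5) = -102.7 kJ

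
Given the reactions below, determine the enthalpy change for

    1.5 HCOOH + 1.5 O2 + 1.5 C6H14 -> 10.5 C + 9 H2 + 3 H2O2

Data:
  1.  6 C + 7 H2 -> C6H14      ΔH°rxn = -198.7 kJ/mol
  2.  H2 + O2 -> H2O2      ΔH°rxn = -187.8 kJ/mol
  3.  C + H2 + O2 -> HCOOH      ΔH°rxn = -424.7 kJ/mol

ΔH°rxn = 371.7 kJ/mol

eq. 1 reversed and × 3/2: (-3/2)·(-198.7) = +298.05 kJ/mol
eq. 2 × 3: (3)·(-187.8) = -563.4 kJ/mol
eq. 3 reversed and × 3/2: (-3/2)·(-424.7) = +637.05 kJ/mol
ΔH°rxn = (+298.05) + (-563.4) + (+637.05) = 371.7 kJ/mol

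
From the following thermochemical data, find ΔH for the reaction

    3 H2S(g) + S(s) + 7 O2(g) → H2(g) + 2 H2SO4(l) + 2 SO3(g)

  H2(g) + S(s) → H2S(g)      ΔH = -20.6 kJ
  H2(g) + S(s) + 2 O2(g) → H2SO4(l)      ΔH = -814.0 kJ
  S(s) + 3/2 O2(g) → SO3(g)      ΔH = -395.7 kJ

equation 1 reversed and × 3: (-3)·(-20.6) = +61.8 kJ
equation 2 × 2: (2)·(-814.0) = -1628.0 kJ
equation 3 × 2: (2)·(-395.7) = -791.4 kJ
Since enthalpy is a state function, ΔH = (+61.8) + (-1628.0) + (-791.4) = -2357.6 kJ

ΔH = -2357.6 kJ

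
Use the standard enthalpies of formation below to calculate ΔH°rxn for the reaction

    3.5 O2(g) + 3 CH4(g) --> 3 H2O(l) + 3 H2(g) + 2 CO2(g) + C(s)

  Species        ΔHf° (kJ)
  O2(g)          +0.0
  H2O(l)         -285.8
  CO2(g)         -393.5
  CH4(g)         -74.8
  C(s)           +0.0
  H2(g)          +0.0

ΔH°rxn = -1420.0 kJ

ΔH°rxn = Σ nΔHf°(products) − Σ nΔHf°(reactants).
Products: 3·(-285.8) + 3·(+0.0) + 2·(-393.5) + 1·(+0.0) = -1644.4
Reactants: 7/2·(+0.0) + 3·(-74.8) = -224.4
ΔH°rxn = (-1644.4) − (-224.4) = -1420.0 kJ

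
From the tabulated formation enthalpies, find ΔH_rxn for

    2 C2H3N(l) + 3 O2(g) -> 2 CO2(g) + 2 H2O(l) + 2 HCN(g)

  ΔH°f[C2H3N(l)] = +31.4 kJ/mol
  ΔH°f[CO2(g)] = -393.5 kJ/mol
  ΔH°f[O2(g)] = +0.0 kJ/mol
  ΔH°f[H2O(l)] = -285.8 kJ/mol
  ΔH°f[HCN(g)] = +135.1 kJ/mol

Products: 2·(-393.5) + 2·(-285.8) + 2·(+135.1) = -1088.4
Reactants: 2·(+31.4) + 3·(+0.0) = +62.8
ΔH_rxn = (-1088.4) − (+62.8) = -1151.2 kJ/mol

ΔH_rxn = -1151.2 kJ/mol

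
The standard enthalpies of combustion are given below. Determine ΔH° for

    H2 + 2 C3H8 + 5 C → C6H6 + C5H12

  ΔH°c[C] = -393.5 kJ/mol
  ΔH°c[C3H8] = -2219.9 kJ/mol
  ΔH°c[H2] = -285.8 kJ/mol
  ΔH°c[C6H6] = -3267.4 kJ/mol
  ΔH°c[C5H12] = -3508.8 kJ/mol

With combustion enthalpies, reactants minus products:
= [1·(-285.8) + 2·(-2219.9) + 5·(-393.5)] − [1·(-3267.4) + 1·(-3508.8)]
= 83.1 kJ/mol

ΔH° = 83.1 kJ/mol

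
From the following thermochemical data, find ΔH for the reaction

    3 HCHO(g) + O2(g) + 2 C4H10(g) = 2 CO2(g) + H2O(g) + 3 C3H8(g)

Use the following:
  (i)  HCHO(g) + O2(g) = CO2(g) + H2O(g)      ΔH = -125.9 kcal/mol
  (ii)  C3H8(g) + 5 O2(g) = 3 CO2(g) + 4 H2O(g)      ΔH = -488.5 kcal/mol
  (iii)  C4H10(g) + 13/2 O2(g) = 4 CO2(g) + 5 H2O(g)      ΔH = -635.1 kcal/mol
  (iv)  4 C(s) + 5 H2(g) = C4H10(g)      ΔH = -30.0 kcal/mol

ΔH = -182.4 kcal/mol

(i) × 3: (3)·(-125.9) = -377.7 kcal/mol
(ii) reversed and × 3: (-3)·(-488.5) = +1465.5 kcal/mol
(iii) × 2: (2)·(-635.1) = -1270.2 kcal/mol
(iv): not needed.
ΔH = (-377.7) + (+1465.5) + (-1270.2) = -182.4 kcal/mol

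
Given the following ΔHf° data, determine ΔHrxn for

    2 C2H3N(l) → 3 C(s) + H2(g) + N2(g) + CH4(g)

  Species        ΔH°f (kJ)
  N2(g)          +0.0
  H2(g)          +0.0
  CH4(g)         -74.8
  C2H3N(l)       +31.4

ΔHrxn = -137.6 kJ

Products: 3·(+0.0) + 1·(+0.0) + 1·(+0.0) + 1·(-74.8) = -74.8
Reactants: 2·(+31.4) = +62.8
ΔHrxn = (-74.8) − (+62.8) = -137.6 kJ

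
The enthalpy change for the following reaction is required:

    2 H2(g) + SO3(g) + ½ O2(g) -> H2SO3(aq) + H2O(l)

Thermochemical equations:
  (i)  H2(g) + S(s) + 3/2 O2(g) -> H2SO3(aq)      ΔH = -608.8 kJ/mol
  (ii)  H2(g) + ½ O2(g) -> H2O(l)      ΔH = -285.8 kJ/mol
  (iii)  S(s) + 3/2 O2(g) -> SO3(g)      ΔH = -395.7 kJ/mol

ΔH = -498.9 kJ/mol

(i) as written (H2SO3(aq) already on the product side): -608.8 kJ/mol
(ii) as written (H2O(l) already on the product side): -285.8 kJ/mol
(iii) reversed (SO3(g) must end up as a reactant): +395.7 kJ/mol
Since enthalpy is a state function, ΔH = (1)·(-608.8) + (1)·(-285.8) + (-1)·(-395.7) = -498.9 kJ/mol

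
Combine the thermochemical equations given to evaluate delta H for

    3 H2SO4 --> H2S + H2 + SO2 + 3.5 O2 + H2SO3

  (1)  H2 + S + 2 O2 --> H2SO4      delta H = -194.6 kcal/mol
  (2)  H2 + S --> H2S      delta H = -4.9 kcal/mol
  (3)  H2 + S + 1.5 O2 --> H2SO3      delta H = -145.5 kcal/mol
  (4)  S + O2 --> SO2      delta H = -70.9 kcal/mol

delta H = 362.5 kcal/mol

(1) reversed and × 3 (reverse to put H2SO4 on the reactant side; ×3 to match 3 H2SO4 in the target): (-3)·(-194.6) = +583.8 kcal/mol
(2) as written (H2S already on the product side): -4.9 kcal/mol
(3) as written (H2SO3 already on the product side): -145.5 kcal/mol
(4) as written (SO2 already on the product side): -70.9 kcal/mol
Combining the equations, delta H = (+583.8) + (-4.9) + (-145.5) + (-70.9) = 362.5 kcal/mol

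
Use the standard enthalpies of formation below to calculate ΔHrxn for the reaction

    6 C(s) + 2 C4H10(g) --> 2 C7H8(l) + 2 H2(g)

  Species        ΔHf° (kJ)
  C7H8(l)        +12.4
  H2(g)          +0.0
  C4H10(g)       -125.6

ΔHrxn = 276.0 kJ

ΔH°rxn = Σ nΔHf°(products) − Σ nΔHf°(reactants).
Products: 2·(+12.4) + 2·(+0.0) = +24.8
Reactants: 6·(+0.0) + 2·(-125.6) = -251.2
ΔHrxn = (+24.8) − (-251.2) = 276.0 kJ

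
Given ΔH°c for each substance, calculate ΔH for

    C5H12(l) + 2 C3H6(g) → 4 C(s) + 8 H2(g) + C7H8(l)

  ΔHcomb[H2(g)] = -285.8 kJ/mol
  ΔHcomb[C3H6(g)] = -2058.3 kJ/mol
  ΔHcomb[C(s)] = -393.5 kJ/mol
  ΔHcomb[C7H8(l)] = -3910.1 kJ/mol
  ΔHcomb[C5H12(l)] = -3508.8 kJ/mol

ΔH = 145.1 kJ/mol

Using ΔH = Σ nΔHc°(reactants) − Σ nΔHc°(products):
= [1·(-3508.8) + 2·(-2058.3)] − [4·(-393.5) + 8·(-285.8) + 1·(-3910.1)]
= 145.1 kJ/mol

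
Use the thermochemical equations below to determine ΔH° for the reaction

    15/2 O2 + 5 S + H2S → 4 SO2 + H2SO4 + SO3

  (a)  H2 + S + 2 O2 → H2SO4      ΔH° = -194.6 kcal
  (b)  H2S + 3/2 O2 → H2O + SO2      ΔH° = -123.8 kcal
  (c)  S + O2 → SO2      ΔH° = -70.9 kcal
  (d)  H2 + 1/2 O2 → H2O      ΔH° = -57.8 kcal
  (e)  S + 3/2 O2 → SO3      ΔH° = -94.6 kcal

ΔH° = -567.9 kcal

(a) as written: -194.6 kcal
(b) as written: -123.8 kcal
(c) × 3: (3)·(-70.9) = -212.7 kcal
(d) reversed: +57.8 kcal
(e) as written: -94.6 kcal
Combining the equations, ΔH° = (1)·(-194.6) + (1)·(-123.8) + (3)·(-70.9) + (-1)·(-57.8) + (1)·(-94.6) = -567.9 kcal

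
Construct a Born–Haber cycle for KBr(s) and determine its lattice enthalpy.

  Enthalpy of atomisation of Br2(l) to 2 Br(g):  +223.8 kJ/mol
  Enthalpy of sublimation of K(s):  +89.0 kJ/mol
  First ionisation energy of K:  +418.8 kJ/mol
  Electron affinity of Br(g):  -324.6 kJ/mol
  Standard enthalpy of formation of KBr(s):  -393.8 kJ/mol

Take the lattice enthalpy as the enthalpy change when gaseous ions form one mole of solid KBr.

U = -688.9 kJ/mol

ΔHf° = 1·ΔHsub + 1·(ΣIE) + 1/2·D(Br2) + 1·EA + U
-393.8 = 1·(+89.0) + 1·(+418.8) + 1/2·(+223.8) + 1·(-324.6) + U
U = -393.8 − (+295.1) = -688.9 kJ/mol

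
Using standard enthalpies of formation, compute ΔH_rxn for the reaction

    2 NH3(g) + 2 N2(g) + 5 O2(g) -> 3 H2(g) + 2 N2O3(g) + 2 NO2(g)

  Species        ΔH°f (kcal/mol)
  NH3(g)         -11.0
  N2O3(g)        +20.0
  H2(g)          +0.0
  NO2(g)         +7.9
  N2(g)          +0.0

Products: 3·(+0.0) + 2·(+20.0) + 2·(+7.9) = +55.8
Reactants: 2·(-11.0) + 2·(+0.0) + 5·(+0.0) = -22.0
ΔH_rxn = (+55.8) − (-22.0) = 77.8 kcal/mol

ΔH_rxn = 77.8 kcal/mol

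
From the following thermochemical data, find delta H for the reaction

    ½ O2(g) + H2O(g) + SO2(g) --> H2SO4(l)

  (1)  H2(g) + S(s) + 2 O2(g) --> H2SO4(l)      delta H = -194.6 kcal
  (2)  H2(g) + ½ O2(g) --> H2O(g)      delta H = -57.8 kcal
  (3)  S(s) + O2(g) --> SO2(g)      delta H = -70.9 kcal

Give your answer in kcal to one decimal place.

delta H = -65.9 kcal

(1) as written: -194.6 kcal
(2) reversed: +57.8 kcal
(3) reversed: +70.9 kcal
Summing the manipulated equations, delta H = (-194.6) + (+57.8) + (+70.9) = -65.9 kcal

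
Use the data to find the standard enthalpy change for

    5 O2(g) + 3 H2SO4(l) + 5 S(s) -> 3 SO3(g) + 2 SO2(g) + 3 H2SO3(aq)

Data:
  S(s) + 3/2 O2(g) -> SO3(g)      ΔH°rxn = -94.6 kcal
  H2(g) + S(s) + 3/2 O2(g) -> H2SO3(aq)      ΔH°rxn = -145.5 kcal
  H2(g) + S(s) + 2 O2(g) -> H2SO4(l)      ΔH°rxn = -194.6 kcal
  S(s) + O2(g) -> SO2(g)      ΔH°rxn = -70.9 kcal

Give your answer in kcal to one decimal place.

ΔH°rxn = -278.3 kcal

equation 1 × 3: (3)·(-94.6) = -283.8 kcal
equation 2 × 3: (3)·(-145.5) = -436.5 kcal
equation 3 reversed and × 3: (-3)·(-194.6) = +583.8 kcal
equation 4 × 2: (2)·(-70.9) = -141.8 kcal
ΔH°rxn = (-283.8) + (-436.5) + (+583.8) + (-141.8) = -278.3 kcal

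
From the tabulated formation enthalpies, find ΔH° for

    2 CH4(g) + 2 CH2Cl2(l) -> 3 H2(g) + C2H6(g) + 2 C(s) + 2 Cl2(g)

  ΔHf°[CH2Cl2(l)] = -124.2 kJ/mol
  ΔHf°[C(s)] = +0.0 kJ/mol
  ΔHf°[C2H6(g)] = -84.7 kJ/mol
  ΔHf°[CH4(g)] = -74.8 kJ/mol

ΔH° = 313.3 kJ/mol

ΔH°rxn = Σ nΔHf°(products) − Σ nΔHf°(reactants).
Products: 3·(+0.0) + 1·(-84.7) + 2·(+0.0) + 2·(+0.0) = -84.7
Reactants: 2·(-74.8) + 2·(-124.2) = -398.0
ΔH° = (-84.7) − (-398.0) = 313.3 kJ/mol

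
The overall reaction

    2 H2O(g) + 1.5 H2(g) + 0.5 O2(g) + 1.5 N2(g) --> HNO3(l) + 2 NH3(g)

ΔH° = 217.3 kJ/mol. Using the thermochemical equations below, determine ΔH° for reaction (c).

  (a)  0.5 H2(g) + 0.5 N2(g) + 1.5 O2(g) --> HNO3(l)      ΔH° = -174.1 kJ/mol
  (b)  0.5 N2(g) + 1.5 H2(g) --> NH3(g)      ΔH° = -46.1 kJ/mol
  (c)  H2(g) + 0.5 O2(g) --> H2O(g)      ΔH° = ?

ΔH° = -241.8 kJ/mol

(a) as written: -174.1 kJ/mol
(b) × 2: (2)·(-46.1) = -92.2 kJ/mol
(c) reversed and × 2: contributes −2·x
+217.3 = (-174.1) + (-92.2) − 2·x
x = (+217.3 − (-266.3)) / (-2) = -241.8 kJ/mol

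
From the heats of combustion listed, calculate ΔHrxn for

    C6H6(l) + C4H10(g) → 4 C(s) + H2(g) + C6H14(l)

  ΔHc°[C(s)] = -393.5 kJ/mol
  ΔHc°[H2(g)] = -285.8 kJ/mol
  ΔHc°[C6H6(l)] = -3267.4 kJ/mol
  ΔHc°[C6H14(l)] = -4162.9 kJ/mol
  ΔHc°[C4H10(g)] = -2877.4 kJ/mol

Using ΔH = Σ nΔHc°(reactants) − Σ nΔHc°(products):
= [1·(-3267.4) + 1·(-2877.4)] − [4·(-393.5) + 1·(-285.8) + 1·(-4162.9)]
= -122.1 kJ/mol

ΔHrxn = -122.1 kJ/mol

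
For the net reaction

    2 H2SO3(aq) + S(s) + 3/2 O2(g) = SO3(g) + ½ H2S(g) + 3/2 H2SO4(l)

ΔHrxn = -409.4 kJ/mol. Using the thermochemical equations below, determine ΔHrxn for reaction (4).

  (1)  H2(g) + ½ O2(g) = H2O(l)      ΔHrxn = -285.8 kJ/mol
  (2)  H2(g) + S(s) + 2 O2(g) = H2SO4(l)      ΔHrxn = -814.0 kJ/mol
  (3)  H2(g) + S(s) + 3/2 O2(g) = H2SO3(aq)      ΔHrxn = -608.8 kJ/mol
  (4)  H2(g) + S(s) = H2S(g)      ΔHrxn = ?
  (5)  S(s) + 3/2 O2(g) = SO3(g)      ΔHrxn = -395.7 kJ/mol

ΔHrxn = -20.6 kJ/mol

(1): not needed (H2O(l) appears nowhere else).
(2) × 3/2 (×3/2 to match 3/2 H2SO4(l) in the target): (3/2)·(-814.0) = -1221.0 kJ/mol
(3) reversed and × 2 (reverse to put H2SO3(aq) on the reactant side; scale by 2 for the 2 H2SO3(aq)): (-2)·(-608.8) = +1217.6 kJ/mol
(4) × 1/2 (scale by 1/2 for the 1/2 H2S(g)): contributes 1/2·x
(5) as written (SO3(g) already on the product side): -395.7 kJ/mol
-409.4 = (-1221.0) + (+1217.6) + (-395.7) + 1/2·x
x = (-409.4 − (-399.1)) / (1/2) = -20.6 kJ/mol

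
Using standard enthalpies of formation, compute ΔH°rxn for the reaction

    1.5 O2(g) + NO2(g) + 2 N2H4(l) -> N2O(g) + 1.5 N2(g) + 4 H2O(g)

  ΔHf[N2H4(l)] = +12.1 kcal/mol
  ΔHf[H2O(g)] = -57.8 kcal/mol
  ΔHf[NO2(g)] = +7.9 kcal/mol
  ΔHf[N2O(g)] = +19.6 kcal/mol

ΔH°rxn = -243.7 kcal/mol

ΔH°rxn = Σ nΔHf°(products) − Σ nΔHf°(reactants).
Products: 1·(+19.6) + 3/2·(+0.0) + 4·(-57.8) = -211.6
Reactants: 3/2·(+0.0) + 1·(+7.9) + 2·(+12.1) = +32.1
ΔH°rxn = (-211.6) − (+32.1) = -243.7 kcal/mol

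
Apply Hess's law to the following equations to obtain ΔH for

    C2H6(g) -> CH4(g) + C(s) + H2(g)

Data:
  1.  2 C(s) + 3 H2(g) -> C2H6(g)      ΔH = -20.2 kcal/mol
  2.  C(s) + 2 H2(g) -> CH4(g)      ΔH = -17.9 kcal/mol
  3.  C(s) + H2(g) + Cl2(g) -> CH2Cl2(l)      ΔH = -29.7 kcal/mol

ΔH = 2.3 kcal/mol

eq. 1 reversed: +20.2 kcal/mol
eq. 2 as written: -17.9 kcal/mol
eq. 3: not needed.
By Hess's law, ΔH = (+20.2) + (-17.9) = 2.3 kcal/mol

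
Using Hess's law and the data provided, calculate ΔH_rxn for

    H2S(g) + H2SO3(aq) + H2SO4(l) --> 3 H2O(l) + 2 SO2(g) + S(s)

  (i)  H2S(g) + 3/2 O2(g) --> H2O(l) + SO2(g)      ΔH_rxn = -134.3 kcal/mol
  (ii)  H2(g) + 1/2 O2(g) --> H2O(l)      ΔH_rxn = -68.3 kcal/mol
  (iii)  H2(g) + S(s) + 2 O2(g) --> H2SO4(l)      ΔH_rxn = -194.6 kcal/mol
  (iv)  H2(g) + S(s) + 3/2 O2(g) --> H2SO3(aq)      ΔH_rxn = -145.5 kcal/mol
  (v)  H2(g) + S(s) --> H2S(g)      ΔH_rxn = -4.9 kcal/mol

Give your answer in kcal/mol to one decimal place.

ΔH_rxn = -1.7 kcal/mol

(i) × 2 (scale by 2 for the 2 SO2(g)): (2)·(-134.3) = -268.6 kcal/mol
(ii) as written: -68.3 kcal/mol
(iii) reversed (H2SO4(l) must end up as a reactant): +194.6 kcal/mol
(iv) reversed (H2SO3(aq) must end up as a reactant): +145.5 kcal/mol
(v) as written: -4.9 kcal/mol
ΔH_rxn = (-268.6) + (-68.3) + (+194.6) + (+145.5) + (-4.9) = -1.7 kcal/mol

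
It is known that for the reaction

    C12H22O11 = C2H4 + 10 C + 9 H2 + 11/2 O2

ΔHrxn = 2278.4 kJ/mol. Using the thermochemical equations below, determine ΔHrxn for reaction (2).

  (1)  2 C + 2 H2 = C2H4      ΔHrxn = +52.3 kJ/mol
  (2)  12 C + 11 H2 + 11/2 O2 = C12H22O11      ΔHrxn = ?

ΔHrxn = -2226.1 kJ/mol

(1) as written: +52.3 kJ/mol
(2) reversed: contributes −x
+2278.4 = (+52.3) − x
x = (+2278.4 − (+52.3)) / (-1) = -2226.1 kJ/mol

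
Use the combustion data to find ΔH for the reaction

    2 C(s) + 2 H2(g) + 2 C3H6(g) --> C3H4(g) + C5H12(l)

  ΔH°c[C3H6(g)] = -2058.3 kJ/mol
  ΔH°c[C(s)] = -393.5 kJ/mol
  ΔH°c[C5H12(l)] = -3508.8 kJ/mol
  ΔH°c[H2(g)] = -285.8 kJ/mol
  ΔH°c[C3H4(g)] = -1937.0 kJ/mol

With combustion enthalpies, reactants minus products:
= [2·(-393.5) + 2·(-285.8) + 2·(-2058.3)] − [1·(-1937.0) + 1·(-3508.8)]
= -29.4 kJ/mol

ΔH = -29.4 kJ/mol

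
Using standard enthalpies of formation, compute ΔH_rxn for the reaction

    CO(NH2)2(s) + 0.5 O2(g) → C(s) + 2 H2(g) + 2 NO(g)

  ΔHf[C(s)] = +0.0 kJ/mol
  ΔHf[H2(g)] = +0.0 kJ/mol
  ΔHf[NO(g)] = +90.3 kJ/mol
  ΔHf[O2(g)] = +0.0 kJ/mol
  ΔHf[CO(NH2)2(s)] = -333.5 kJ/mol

ΔH°rxn = Σ nΔHf°(products) − Σ nΔHf°(reactants).
Products: 1·(+0.0) + 2·(+0.0) + 2·(+90.3) = +180.6
Reactants: 1·(-333.5) + 1/2·(+0.0) = -333.5
ΔH_rxn = (+180.6) − (-333.5) = 514.1 kJ/mol

ΔH_rxn = 514.1 kJ/mol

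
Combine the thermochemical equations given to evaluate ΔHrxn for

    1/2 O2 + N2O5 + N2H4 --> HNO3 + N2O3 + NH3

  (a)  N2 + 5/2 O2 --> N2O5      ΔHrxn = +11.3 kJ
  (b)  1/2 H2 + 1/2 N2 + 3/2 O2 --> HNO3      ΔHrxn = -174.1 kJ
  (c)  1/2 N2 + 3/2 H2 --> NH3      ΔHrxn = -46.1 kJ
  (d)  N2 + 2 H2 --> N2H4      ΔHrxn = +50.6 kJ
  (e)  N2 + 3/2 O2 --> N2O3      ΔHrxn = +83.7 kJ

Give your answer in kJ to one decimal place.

(a) reversed: -11.3 kJ
(b) as written: -174.1 kJ
(c) as written: -46.1 kJ
(d) reversed: -50.6 kJ
(e) as written: +83.7 kJ
Since enthalpy is a state function, ΔHrxn = (-11.3) + (-174.1) + (-46.1) + (-50.6) + (+83.7) = -198.4 kJ

ΔHrxn = -198.4 kJ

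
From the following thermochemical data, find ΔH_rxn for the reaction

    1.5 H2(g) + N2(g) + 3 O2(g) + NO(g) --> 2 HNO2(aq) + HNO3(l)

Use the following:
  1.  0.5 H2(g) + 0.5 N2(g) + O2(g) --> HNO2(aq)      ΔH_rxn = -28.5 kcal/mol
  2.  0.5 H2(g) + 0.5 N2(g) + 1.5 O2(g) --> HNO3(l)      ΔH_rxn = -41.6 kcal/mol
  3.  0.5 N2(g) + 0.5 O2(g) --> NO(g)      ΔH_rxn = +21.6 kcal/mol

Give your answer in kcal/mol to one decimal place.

eq. 1 × 2 (scale by 2 for the 2 HNO2(aq)): (2)·(-28.5) = -57.0 kcal/mol
eq. 2 as written (HNO3(l) already on the product side): -41.6 kcal/mol
eq. 3 reversed (reverse to put NO(g) on the reactant side): -21.6 kcal/mol
ΔH_rxn = (2)·(-28.5) + (1)·(-41.6) + (-1)·(+21.6) = -120.2 kcal/mol

ΔH_rxn = -120.2 kcal/mol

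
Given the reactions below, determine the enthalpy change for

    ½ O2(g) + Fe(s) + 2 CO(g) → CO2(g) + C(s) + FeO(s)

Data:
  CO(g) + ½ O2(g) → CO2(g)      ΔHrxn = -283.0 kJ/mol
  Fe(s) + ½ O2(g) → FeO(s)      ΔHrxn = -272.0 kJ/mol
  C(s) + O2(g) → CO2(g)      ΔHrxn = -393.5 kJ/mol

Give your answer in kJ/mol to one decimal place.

equation 1 × 2 (×2 to match 2 CO(g) in the target): (2)·(-283.0) = -566.0 kJ/mol
equation 2 as written (FeO(s) already on the product side): -272.0 kJ/mol
equation 3 reversed (reverse to put C(s) on the product side): +393.5 kJ/mol
By Hess's law, ΔHrxn = (2)·(-283.0) + (1)·(-272.0) + (-1)·(-393.5) = -444.5 kJ/mol

ΔHrxn = -444.5 kJ/mol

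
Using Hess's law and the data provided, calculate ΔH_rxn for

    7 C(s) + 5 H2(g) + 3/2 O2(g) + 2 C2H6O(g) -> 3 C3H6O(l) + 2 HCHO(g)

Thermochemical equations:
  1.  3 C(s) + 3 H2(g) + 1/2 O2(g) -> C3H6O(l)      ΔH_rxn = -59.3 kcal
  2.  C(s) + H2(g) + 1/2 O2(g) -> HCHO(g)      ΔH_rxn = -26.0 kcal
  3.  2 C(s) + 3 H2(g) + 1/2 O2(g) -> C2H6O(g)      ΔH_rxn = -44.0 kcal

ΔH_rxn = -141.9 kcal

eq. 1 × 3 (×3 to match 3 C3H6O(l) in the target): (3)·(-59.3) = -177.9 kcal
eq. 2 × 2 (scale by 2 for the 2 HCHO(g)): (2)·(-26.0) = -52.0 kcal
eq. 3 reversed and × 2 (C2H6O(g) must end up as a reactant; scale by 2 for the 2 C2H6O(g)): (-2)·(-44.0) = +88.0 kcal
ΔH_rxn = (-177.9) + (-52.0) + (+88.0) = -141.9 kcal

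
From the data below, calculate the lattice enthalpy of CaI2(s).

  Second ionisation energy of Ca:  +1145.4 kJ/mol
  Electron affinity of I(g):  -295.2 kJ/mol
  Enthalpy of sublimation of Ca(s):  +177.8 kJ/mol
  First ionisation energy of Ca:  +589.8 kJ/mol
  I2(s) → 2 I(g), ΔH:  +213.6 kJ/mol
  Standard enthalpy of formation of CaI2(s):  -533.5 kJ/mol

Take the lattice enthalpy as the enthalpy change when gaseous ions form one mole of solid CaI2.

U = -2069.7 kJ/mol

ΔHf° = 1·ΔHsub + 1·(ΣIE) + 1·D(I2) + 2·EA + U
-533.5 = 1·(+177.8) + 1·(+1735.2) + 1·(+213.6) + 2·(-295.2) + U
U = -533.5 − (+1536.2) = -2069.7 kJ/mol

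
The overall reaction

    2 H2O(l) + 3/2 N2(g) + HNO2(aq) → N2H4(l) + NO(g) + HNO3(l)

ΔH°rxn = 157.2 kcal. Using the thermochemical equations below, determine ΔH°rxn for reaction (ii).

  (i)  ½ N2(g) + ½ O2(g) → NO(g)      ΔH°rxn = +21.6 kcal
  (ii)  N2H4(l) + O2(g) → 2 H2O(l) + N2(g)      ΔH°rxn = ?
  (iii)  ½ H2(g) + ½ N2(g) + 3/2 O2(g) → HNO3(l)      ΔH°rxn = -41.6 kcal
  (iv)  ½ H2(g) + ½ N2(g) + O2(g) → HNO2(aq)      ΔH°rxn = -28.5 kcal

(i) as written: +21.6 kcal
(ii) reversed: contributes −x
(iii) as written: -41.6 kcal
(iv) reversed: +28.5 kcal
+157.2 = (+21.6) + (-41.6) + (+28.5) − x
x = (+157.2 − (+8.5)) / (-1) = -148.7 kcal

ΔH°rxn = -148.7 kcal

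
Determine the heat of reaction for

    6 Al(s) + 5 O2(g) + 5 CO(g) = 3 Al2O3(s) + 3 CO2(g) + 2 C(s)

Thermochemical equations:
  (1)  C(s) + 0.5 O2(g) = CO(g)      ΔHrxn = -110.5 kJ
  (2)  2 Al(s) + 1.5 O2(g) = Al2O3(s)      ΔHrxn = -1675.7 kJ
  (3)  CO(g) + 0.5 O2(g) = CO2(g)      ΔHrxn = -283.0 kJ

ΔHrxn = -5655.1 kJ

(1) reversed and × 2: (-2)·(-110.5) = +221.0 kJ
(2) × 3: (3)·(-1675.7) = -5027.1 kJ
(3) × 3: (3)·(-283.0) = -849.0 kJ
ΔHrxn = (-2)·(-110.5) + (3)·(-1675.7) + (3)·(-283.0) = -5655.1 kJ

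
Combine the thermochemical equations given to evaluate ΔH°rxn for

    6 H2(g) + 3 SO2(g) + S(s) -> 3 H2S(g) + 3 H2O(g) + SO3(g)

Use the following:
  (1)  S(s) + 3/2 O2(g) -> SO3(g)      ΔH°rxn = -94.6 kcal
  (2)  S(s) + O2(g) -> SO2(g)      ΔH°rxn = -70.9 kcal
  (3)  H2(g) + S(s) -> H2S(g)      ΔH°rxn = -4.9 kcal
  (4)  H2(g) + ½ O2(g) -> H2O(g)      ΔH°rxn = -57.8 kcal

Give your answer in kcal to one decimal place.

ΔH°rxn = -70.0 kcal

(1) as written (SO3(g) already on the product side): -94.6 kcal
(2) reversed and × 3 (SO2(g) must end up as a reactant; scale by 3 for the 3 SO2(g)): (-3)·(-70.9) = +212.7 kcal
(3) × 3 (scale by 3 for the 3 H2S(g)): (3)·(-4.9) = -14.7 kcal
(4) × 3 (×3 to match 3 H2O(g) in the target): (3)·(-57.8) = -173.4 kcal
ΔH°rxn = (-94.6) + (+212.7) + (-14.7) + (-173.4) = -70.0 kcal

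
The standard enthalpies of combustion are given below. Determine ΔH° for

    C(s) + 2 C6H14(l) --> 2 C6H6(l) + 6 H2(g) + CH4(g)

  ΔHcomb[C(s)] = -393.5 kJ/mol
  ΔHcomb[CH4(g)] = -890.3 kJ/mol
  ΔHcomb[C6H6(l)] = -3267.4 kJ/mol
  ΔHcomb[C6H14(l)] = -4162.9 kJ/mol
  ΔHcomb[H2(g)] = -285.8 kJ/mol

ΔH° = 420.6 kJ/mol

Using ΔH = Σ nΔHc°(reactants) − Σ nΔHc°(products):
= [1·(-393.5) + 2·(-4162.9)] − [2·(-3267.4) + 6·(-285.8) + 1·(-890.3)]
= 420.6 kJ/mol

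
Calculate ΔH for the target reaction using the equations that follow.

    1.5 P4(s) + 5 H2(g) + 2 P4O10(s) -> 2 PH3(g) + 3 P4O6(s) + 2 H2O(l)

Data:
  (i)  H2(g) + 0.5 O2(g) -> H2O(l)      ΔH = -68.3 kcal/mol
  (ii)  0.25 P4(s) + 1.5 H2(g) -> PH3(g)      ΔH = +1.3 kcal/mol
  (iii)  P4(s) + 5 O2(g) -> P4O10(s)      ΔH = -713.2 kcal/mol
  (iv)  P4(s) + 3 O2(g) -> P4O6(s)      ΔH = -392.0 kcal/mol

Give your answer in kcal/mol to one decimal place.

(i) × 2 (×2 to match 2 H2O(l) in the target): (2)·(-68.3) = -136.6 kcal/mol
(ii) × 2 (scale by 2 for the 2 PH3(g)): (2)·(+1.3) = +2.6 kcal/mol
(iii) reversed and × 2 (P4O10(s) must end up as a reactant; scale by 2 for the 2 P4O10(s)): (-2)·(-713.2) = +1426.4 kcal/mol
(iv) × 3 (×3 to match 3 P4O6(s) in the target): (3)·(-392.0) = -1176.0 kcal/mol
By Hess's law, ΔH = (-136.6) + (+2.6) + (+1426.4) + (-1176.0) = 116.4 kcal/mol

ΔH = 116.4 kcal/mol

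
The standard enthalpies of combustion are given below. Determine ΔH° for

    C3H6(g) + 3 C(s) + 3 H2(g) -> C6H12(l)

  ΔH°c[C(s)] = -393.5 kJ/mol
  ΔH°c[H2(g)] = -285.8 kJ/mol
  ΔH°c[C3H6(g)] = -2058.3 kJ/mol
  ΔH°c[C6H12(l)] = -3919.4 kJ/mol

With combustion enthalpies, reactants minus products:
= [1·(-2058.3) + 3·(-393.5) + 3·(-285.8)] − [1·(-3919.4)]
= -176.8 kJ/mol

ΔH° = -176.8 kJ/mol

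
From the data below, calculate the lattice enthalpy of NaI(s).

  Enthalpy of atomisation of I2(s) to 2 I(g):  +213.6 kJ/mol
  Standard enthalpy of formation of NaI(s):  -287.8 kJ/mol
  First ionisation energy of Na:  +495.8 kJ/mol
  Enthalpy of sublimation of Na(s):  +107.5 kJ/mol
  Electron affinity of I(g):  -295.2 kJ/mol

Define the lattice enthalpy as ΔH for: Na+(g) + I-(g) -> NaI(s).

U = -702.7 kJ/mol

ΔHf° = 1·ΔHsub + 1·(ΣIE) + 1/2·D(I2) + 1·EA + U
-287.8 = 1·(+107.5) + 1·(+495.8) + 1/2·(+213.6) + 1·(-295.2) + U
U = -287.8 − (+414.9) = -702.7 kJ/mol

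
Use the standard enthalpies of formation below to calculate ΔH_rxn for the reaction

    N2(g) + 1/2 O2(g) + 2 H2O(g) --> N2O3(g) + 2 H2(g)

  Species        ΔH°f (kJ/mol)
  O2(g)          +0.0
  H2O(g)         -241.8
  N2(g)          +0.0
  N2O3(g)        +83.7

Products: 1·(+83.7) + 2·(+0.0) = +83.7
Reactants: 1·(+0.0) + 1/2·(+0.0) + 2·(-241.8) = -483.6
ΔH_rxn = (+83.7) − (-483.6) = 567.3 kJ/mol

ΔH_rxn = 567.3 kJ/mol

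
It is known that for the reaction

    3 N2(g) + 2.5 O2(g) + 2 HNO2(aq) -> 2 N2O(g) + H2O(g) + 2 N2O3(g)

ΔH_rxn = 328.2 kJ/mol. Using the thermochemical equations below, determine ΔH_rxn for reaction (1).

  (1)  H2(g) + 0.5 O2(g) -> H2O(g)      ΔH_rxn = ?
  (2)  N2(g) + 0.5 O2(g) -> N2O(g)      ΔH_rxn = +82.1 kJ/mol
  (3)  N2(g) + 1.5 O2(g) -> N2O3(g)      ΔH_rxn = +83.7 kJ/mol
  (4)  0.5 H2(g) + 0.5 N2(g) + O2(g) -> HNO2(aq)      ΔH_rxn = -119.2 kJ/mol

ΔH_rxn = -241.8 kJ/mol

(1) as written: contributes x
(2) × 2: (2)·(+82.1) = +164.2 kJ/mol
(3) × 2: (2)·(+83.7) = +167.4 kJ/mol
(4) reversed and × 2: (-2)·(-119.2) = +238.4 kJ/mol
+328.2 = (+164.2) + (+167.4) + (+238.4) + x
x = (+328.2 − (+570.0)) / (1) = -241.8 kJ/mol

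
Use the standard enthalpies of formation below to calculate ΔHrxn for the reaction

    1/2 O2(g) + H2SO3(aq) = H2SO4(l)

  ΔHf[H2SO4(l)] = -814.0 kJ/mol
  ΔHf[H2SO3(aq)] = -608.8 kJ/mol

ΔHrxn = -205.2 kJ/mol

ΔH°rxn = Σ nΔHf°(products) − Σ nΔHf°(reactants).
Products: 1·(-814.0) = -814.0
Reactants: 1/2·(+0.0) + 1·(-608.8) = -608.8
ΔHrxn = (-814.0) − (-608.8) = -205.2 kJ/mol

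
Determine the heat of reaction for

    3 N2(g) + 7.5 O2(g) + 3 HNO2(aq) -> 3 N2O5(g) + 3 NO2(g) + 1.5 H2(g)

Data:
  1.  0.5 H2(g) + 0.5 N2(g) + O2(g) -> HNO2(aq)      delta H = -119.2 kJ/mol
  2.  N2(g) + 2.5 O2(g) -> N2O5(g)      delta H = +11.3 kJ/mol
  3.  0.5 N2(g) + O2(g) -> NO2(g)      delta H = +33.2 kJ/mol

delta H = 491.1 kJ/mol

eq. 1 reversed and × 3: (-3)·(-119.2) = +357.6 kJ/mol
eq. 2 × 3: (3)·(+11.3) = +33.9 kJ/mol
eq. 3 × 3: (3)·(+33.2) = +99.6 kJ/mol
delta H = (+357.6) + (+33.9) + (+99.6) = 491.1 kJ/mol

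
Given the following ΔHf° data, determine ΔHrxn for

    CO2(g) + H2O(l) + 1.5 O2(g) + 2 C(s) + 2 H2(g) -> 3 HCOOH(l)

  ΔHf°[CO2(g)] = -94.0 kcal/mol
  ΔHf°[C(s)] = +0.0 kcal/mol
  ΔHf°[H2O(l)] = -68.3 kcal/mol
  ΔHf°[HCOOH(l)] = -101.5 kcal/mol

Products: 3·(-101.5) = -304.5
Reactants: 1·(-94.0) + 1·(-68.3) + 3/2·(+0.0) + 2·(+0.0) + 2·(+0.0) = -162.3
ΔHrxn = (-304.5) − (-162.3) = -142.2 kcal/mol

ΔHrxn = -142.2 kcal/mol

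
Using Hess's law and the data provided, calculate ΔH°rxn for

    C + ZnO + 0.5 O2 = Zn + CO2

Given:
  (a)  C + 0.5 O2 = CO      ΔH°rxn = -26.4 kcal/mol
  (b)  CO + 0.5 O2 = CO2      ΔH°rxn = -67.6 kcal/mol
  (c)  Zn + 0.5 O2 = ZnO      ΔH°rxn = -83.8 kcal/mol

ΔH°rxn = -10.2 kcal/mol

(a) as written (C already on the reactant side): -26.4 kcal/mol
(b) as written (CO2 already on the product side): -67.6 kcal/mol
(c) reversed (reverse to put ZnO on the reactant side): +83.8 kcal/mol
Summing the manipulated equations, ΔH°rxn = (-26.4) + (-67.6) + (+83.8) = -10.2 kcal/mol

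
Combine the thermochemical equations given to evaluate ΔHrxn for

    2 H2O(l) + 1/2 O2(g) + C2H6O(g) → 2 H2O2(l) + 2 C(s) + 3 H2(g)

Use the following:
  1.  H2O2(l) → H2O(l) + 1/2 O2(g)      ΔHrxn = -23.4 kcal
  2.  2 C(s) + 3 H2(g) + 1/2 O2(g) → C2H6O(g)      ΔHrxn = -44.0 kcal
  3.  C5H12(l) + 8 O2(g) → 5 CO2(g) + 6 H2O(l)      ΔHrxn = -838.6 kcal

ΔHrxn = 90.8 kcal

eq. 1 reversed and × 2: (-2)·(-23.4) = +46.8 kcal
eq. 2 reversed: +44.0 kcal
eq. 3: not needed.
By Hess's law, ΔHrxn = (-2)·(-23.4) + (-1)·(-44.0) = 90.8 kcal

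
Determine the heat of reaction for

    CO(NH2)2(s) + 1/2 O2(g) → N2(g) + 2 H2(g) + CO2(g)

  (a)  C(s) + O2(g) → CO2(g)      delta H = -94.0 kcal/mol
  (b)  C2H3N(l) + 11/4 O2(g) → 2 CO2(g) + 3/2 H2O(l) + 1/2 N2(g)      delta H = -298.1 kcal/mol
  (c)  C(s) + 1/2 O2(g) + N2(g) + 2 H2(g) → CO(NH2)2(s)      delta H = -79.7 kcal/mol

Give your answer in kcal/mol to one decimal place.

(a) as written: -94.0 kcal/mol
(b): not needed.
(c) reversed: +79.7 kcal/mol
By Hess's law, delta H = (-94.0) + (+79.7) = -14.3 kcal/mol

delta H = -14.3 kcal/mol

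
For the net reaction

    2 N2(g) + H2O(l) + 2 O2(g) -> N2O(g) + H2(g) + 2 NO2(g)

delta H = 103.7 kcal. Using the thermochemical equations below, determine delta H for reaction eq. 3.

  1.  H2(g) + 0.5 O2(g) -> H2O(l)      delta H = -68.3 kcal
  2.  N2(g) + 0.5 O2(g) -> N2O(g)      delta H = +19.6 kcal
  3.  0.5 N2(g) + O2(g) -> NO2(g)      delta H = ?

delta H = 7.9 kcal

eq. 1 reversed (H2O(l) must end up as a reactant): +68.3 kcal
eq. 2 as written (N2O(g) already on the product side): +19.6 kcal
eq. 3 × 2 (×2 to match 2 NO2(g) in the target): contributes 2·x
+103.7 = (+68.3) + (+19.6) + 2·x
x = (+103.7 − (+87.9)) / (2) = 7.9 kcal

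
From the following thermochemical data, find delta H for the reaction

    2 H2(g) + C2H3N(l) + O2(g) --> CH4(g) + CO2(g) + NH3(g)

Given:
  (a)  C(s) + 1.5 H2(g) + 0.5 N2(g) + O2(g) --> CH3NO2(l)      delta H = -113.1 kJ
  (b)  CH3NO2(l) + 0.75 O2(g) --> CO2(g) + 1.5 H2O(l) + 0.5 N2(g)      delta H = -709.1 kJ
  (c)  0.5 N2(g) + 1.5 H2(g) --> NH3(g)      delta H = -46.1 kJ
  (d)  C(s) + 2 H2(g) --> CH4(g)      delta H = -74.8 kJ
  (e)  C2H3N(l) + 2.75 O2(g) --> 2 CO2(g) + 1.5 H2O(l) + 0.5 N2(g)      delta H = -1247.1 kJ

delta H = -545.8 kJ

(a) reversed: +113.1 kJ
(b) reversed: +709.1 kJ
(c) as written: -46.1 kJ
(d) as written: -74.8 kJ
(e) as written: -1247.1 kJ
delta H = (+113.1) + (+709.1) + (-46.1) + (-74.8) + (-1247.1) = -545.8 kJ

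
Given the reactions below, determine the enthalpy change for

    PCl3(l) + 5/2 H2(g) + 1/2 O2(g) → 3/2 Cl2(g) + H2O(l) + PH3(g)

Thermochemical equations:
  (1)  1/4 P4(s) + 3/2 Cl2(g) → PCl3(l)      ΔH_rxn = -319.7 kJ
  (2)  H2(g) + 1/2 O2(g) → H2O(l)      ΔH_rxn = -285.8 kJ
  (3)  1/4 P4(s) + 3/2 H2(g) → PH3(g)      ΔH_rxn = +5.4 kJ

(1) reversed (reverse to put PCl3(l) on the reactant side): +319.7 kJ
(2) as written (H2O(l) already on the product side): -285.8 kJ
(3) as written (PH3(g) already on the product side): +5.4 kJ
By Hess's law, ΔH_rxn = (+319.7) + (-285.8) + (+5.4) = 39.3 kJ

ΔH_rxn = 39.3 kJ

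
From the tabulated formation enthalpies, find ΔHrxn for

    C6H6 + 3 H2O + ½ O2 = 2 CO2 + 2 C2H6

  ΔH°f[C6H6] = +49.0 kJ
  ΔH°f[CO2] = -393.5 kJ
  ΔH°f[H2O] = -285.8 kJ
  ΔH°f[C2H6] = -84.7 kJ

ΔHrxn = -148.0 kJ

Products: 2·(-393.5) + 2·(-84.7) = -956.4
Reactants: 1·(+49.0) + 3·(-285.8) + 1/2·(+0.0) = -808.4
ΔHrxn = (-956.4) − (-808.4) = -148.0 kJ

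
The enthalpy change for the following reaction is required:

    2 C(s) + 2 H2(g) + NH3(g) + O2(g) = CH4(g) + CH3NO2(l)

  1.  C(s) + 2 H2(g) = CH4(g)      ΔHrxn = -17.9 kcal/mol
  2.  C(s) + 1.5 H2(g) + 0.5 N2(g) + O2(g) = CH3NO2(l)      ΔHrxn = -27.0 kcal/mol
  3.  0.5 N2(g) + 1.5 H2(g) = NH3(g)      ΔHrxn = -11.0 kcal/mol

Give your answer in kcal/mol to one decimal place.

eq. 1 as written: -17.9 kcal/mol
eq. 2 as written: -27.0 kcal/mol
eq. 3 reversed: +11.0 kcal/mol
ΔHrxn = (1)·(-17.9) + (1)·(-27.0) + (-1)·(-11.0) = -33.9 kcal/mol

ΔHrxn = -33.9 kcal/mol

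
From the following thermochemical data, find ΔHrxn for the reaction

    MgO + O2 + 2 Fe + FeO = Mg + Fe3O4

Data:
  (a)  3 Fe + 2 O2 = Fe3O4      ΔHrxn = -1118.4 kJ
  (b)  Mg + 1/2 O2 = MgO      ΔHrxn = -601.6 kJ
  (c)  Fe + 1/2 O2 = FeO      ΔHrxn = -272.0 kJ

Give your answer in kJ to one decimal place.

ΔHrxn = -244.8 kJ

(a) as written: -1118.4 kJ
(b) reversed: +601.6 kJ
(c) reversed: +272.0 kJ
Since enthalpy is a state function, ΔHrxn = (1)·(-1118.4) + (-1)·(-601.6) + (-1)·(-272.0) = -244.8 kJ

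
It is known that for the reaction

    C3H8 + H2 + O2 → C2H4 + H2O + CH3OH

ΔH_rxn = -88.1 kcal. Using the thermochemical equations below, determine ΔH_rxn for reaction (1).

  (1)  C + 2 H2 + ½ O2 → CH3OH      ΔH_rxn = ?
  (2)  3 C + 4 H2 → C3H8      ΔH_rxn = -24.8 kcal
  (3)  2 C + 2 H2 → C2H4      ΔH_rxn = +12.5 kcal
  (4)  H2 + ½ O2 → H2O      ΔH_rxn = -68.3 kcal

(1) as written (CH3OH already on the product side): contributes x
(2) reversed (reverse to put C3H8 on the reactant side): +24.8 kcal
(3) as written (C2H4 already on the product side): +12.5 kcal
(4) as written (H2O already on the product side): -68.3 kcal
-88.1 = (+24.8) + (+12.5) + (-68.3) + x
x = (-88.1 − (-31.0)) / (1) = -57.1 kcal

ΔH_rxn = -57.1 kcal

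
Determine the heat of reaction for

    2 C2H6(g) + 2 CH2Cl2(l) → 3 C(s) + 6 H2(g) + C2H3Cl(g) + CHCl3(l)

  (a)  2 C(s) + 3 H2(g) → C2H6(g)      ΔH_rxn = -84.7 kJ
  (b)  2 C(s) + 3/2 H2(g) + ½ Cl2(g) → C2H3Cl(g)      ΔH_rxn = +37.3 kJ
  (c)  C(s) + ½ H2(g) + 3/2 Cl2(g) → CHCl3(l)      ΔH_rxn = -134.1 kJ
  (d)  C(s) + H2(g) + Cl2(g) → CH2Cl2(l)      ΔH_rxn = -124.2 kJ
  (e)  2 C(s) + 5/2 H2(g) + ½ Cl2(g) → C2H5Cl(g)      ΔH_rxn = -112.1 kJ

ΔH_rxn = 321.0 kJ

(a) reversed and × 2 (C2H6(g) must end up as a reactant; scale by 2 for the 2 C2H6(g)): (-2)·(-84.7) = +169.4 kJ
(b) as written (C2H3Cl(g) already on the product side): +37.3 kJ
(c) as written (CHCl3(l) already on the product side): -134.1 kJ
(d) reversed and × 2 (reverse to put CH2Cl2(l) on the reactant side; ×2 to match 2 CH2Cl2(l) in the target): (-2)·(-124.2) = +248.4 kJ
(e): not needed (C2H5Cl(g) appears nowhere else).
Combining the equations, ΔH_rxn = (-2)·(-84.7) + (1)·(+37.3) + (1)·(-134.1) + (-2)·(-124.2) = 321.0 kJ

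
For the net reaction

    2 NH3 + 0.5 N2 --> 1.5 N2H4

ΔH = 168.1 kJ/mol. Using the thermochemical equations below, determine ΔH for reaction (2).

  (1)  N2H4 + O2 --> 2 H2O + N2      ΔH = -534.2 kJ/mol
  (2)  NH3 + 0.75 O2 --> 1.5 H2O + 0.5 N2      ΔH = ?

ΔH = -316.6 kJ/mol

(1) reversed and × 3/2: (-3/2)·(-534.2) = +801.3 kJ/mol
(2) × 2: contributes 2·x
+168.1 = (+801.3) + 2·x
x = (+168.1 − (+801.3)) / (2) = -316.6 kJ/mol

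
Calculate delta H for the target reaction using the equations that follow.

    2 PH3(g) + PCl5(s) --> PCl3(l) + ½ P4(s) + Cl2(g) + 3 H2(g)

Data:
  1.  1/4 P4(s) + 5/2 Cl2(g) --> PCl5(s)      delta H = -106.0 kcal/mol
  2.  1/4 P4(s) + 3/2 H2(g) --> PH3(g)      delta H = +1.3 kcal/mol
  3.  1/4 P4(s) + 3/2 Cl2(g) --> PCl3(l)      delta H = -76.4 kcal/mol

eq. 1 reversed: +106.0 kcal/mol
eq. 2 reversed and × 2: (-2)·(+1.3) = -2.6 kcal/mol
eq. 3 as written: -76.4 kcal/mol
delta H = (-1)·(-106.0) + (-2)·(+1.3) + (1)·(-76.4) = 27.0 kcal/mol

delta H = 27.0 kcal/mol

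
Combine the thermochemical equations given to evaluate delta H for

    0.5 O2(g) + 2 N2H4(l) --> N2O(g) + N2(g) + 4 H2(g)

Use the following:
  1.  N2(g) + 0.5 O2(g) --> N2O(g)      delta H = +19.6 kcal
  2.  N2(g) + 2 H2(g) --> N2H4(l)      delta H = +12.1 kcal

delta H = -4.6 kcal

eq. 1 as written (N2O(g) already on the product side): +19.6 kcal
eq. 2 reversed and × 2 (N2H4(l) must end up as a reactant; scale by 2 for the 2 N2H4(l)): (-2)·(+12.1) = -24.2 kcal
Combining the equations, delta H = (1)·(+19.6) + (-2)·(+12.1) = -4.6 kcal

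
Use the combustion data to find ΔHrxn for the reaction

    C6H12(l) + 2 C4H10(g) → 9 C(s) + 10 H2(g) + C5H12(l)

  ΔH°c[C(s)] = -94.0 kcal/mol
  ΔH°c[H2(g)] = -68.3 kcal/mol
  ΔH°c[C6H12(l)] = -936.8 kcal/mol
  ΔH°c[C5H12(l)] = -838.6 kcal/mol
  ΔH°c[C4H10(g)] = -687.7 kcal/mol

Using ΔH = Σ nΔHc°(reactants) − Σ nΔHc°(products):
= [1·(-936.8) + 2·(-687.7)] − [9·(-94.0) + 10·(-68.3) + 1·(-838.6)]
= 55.4 kcal/mol

ΔHrxn = 55.4 kcal/mol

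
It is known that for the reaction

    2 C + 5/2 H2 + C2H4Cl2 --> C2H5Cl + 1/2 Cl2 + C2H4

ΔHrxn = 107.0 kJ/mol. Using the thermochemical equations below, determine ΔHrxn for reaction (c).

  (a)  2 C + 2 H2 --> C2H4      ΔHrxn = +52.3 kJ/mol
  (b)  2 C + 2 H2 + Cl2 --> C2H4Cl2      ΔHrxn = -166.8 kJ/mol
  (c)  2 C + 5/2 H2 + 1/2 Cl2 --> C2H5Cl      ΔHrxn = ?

(a) as written: +52.3 kJ/mol
(b) reversed: +166.8 kJ/mol
(c) as written: contributes x
+107.0 = (+52.3) + (+166.8) + x
x = (+107.0 − (+219.1)) / (1) = -112.1 kJ/mol

ΔHrxn = -112.1 kJ/mol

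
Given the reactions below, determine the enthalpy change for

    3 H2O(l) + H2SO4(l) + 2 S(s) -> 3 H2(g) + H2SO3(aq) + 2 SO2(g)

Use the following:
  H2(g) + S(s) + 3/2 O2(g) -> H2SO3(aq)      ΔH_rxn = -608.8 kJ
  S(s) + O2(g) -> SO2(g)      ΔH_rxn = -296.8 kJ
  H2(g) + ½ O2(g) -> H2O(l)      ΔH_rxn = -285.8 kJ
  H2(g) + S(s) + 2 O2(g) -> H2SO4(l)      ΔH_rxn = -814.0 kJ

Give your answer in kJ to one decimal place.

ΔH_rxn = 469.0 kJ

equation 1 as written (H2SO3(aq) already on the product side): -608.8 kJ
equation 2 × 2 (scale by 2 for the 2 SO2(g)): (2)·(-296.8) = -593.6 kJ
equation 3 reversed and × 3 (reverse to put H2O(l) on the reactant side; scale by 3 for the 3 H2O(l)): (-3)·(-285.8) = +857.4 kJ
equation 4 reversed (reverse to put H2SO4(l) on the reactant side): +814.0 kJ
ΔH_rxn = (1)·(-608.8) + (2)·(-296.8) + (-3)·(-285.8) + (-1)·(-814.0) = 469.0 kJ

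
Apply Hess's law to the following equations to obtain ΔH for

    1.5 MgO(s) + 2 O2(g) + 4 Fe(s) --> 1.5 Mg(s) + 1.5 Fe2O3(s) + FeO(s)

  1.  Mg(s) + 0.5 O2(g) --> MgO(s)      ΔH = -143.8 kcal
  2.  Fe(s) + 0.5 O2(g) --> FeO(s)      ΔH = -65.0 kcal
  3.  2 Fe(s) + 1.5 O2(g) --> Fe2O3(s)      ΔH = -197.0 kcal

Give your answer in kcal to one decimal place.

eq. 1 reversed and × 3/2: (-3/2)·(-143.8) = +215.7 kcal
eq. 2 as written: -65.0 kcal
eq. 3 × 3/2: (3/2)·(-197.0) = -295.5 kcal
ΔH = (+215.7) + (-65.0) + (-295.5) = -144.8 kcal

ΔH = -144.8 kcal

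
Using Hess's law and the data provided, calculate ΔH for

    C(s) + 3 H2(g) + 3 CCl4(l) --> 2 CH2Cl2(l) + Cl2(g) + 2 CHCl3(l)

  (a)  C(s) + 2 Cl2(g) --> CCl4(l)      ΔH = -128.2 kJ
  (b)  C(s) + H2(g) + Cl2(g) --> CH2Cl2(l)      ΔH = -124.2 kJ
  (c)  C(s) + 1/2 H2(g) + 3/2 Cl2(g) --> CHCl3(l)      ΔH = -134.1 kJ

(a) reversed and × 3: (-3)·(-128.2) = +384.6 kJ
(b) × 2: (2)·(-124.2) = -248.4 kJ
(c) × 2: (2)·(-134.1) = -268.2 kJ
Summing the manipulated equations, ΔH = (-3)·(-128.2) + (2)·(-124.2) + (2)·(-134.1) = -132.0 kJ

ΔH = -132.0 kJ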